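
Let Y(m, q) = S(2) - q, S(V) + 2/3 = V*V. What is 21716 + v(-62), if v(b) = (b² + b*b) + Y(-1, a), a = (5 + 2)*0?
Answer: 88222/3 ≈ 29407.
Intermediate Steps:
S(V) = -⅔ + V² (S(V) = -⅔ + V*V = -⅔ + V²)
a = 0 (a = 7*0 = 0)
Y(m, q) = 10/3 - q (Y(m, q) = (-⅔ + 2²) - q = (-⅔ + 4) - q = 10/3 - q)
v(b) = 10/3 + 2*b² (v(b) = (b² + b*b) + (10/3 - 1*0) = (b² + b²) + (10/3 + 0) = 2*b² + 10/3 = 10/3 + 2*b²)
21716 + v(-62) = 21716 + (10/3 + 2*(-62)²) = 21716 + (10/3 + 2*3844) = 21716 + (10/3 + 7688) = 21716 + 23074/3 = 88222/3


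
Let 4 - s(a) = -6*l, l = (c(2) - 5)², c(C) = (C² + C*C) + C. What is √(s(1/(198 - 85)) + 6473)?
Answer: 47*√3 ≈ 81.406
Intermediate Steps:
c(C) = C + 2*C² (c(C) = (C² + C²) + C = 2*C² + C = C + 2*C²)
l = 25 (l = (2*(1 + 2*2) - 5)² = (2*(1 + 4) - 5)² = (2*5 - 5)² = (10 - 5)² = 5² = 25)
s(a) = 154 (s(a) = 4 - (-6)*25 = 4 - 1*(-150) = 4 + 150 = 154)
√(s(1/(198 - 85)) + 6473) = √(154 + 6473) = √6627 = 47*√3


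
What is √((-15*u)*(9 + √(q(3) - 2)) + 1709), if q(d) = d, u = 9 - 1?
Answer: √509 ≈ 22.561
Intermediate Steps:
u = 8
√((-15*u)*(9 + √(q(3) - 2)) + 1709) = √((-15*8)*(9 + √(3 - 2)) + 1709) = √(-120*(9 + √1) + 1709) = √(-120*(9 + 1) + 1709) = √(-120*10 + 1709) = √(-1200 + 1709) = √509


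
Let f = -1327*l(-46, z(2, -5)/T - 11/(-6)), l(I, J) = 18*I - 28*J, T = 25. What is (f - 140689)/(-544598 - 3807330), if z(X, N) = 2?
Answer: -77186911/326394600 ≈ -0.23648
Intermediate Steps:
l(I, J) = -28*J + 18*I
f = 87738586/75 (f = -1327*(-28*(2/25 - 11/(-6)) + 18*(-46)) = -1327*(-28*(2*(1/25) - 11*(-1/6)) - 828) = -1327*(-28*(2/25 + 11/6) - 828) = -1327*(-28*287/150 - 828) = -1327*(-4018/75 - 828) = -1327*(-66118/75) = 87738586/75 ≈ 1.1698e+6)
(f - 140689)/(-544598 - 3807330) = (87738586/75 - 140689)/(-544598 - 3807330) = (77186911/75)/(-4351928) = (77186911/75)*(-1/4351928) = -77186911/326394600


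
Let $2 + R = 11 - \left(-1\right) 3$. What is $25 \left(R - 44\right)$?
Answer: $-800$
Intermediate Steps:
$R = 12$ ($R = -2 + \left(11 - \left(-1\right) 3\right) = -2 + \left(11 - -3\right) = -2 + \left(11 + 3\right) = -2 + 14 = 12$)
$25 \left(R - 44\right) = 25 \left(12 - 44\right) = 25 \left(-32\right) = -800$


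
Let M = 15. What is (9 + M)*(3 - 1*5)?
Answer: -48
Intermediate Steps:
(9 + M)*(3 - 1*5) = (9 + 15)*(3 - 1*5) = 24*(3 - 5) = 24*(-2) = -48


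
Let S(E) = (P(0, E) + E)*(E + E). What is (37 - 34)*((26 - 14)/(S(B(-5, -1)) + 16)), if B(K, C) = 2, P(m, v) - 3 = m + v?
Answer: 9/11 ≈ 0.81818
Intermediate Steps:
P(m, v) = 3 + m + v (P(m, v) = 3 + (m + v) = 3 + m + v)
S(E) = 2*E*(3 + 2*E) (S(E) = ((3 + 0 + E) + E)*(E + E) = ((3 + E) + E)*(2*E) = (3 + 2*E)*(2*E) = 2*E*(3 + 2*E))
(37 - 34)*((26 - 14)/(S(B(-5, -1)) + 16)) = (37 - 34)*((26 - 14)/(2*2*(3 + 2*2) + 16)) = 3*(12/(2*2*(3 + 4) + 16)) = 3*(12/(2*2*7 + 16)) = 3*(12/(28 + 16)) = 3*(12/44) = 3*(12*(1/44)) = 3*(3/11) = 9/11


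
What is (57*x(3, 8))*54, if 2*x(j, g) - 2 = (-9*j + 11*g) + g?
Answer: 109269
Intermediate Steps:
x(j, g) = 1 + 6*g - 9*j/2 (x(j, g) = 1 + ((-9*j + 11*g) + g)/2 = 1 + (-9*j + 12*g)/2 = 1 + (6*g - 9*j/2) = 1 + 6*g - 9*j/2)
(57*x(3, 8))*54 = (57*(1 + 6*8 - 9/2*3))*54 = (57*(1 + 48 - 27/2))*54 = (57*(71/2))*54 = (4047/2)*54 = 109269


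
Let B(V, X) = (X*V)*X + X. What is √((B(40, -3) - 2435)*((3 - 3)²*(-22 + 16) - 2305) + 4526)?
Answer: 2*√1198579 ≈ 2189.6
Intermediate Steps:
B(V, X) = X + V*X² (B(V, X) = (V*X)*X + X = V*X² + X = X + V*X²)
√((B(40, -3) - 2435)*((3 - 3)²*(-22 + 16) - 2305) + 4526) = √((-3*(1 + 40*(-3)) - 2435)*((3 - 3)²*(-22 + 16) - 2305) + 4526) = √((-3*(1 - 120) - 2435)*(0²*(-6) - 2305) + 4526) = √((-3*(-119) - 2435)*(0*(-6) - 2305) + 4526) = √((357 - 2435)*(0 - 2305) + 4526) = √(-2078*(-2305) + 4526) = √(4789790 + 4526) = √4794316 = 2*√1198579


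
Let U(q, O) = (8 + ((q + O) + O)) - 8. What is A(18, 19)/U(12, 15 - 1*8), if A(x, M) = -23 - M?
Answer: -21/13 ≈ -1.6154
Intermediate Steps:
U(q, O) = q + 2*O (U(q, O) = (8 + ((O + q) + O)) - 8 = (8 + (q + 2*O)) - 8 = (8 + q + 2*O) - 8 = q + 2*O)
A(18, 19)/U(12, 15 - 1*8) = (-23 - 1*19)/(12 + 2*(15 - 1*8)) = (-23 - 19)/(12 + 2*(15 - 8)) = -42/(12 + 2*7) = -42/(12 + 14) = -42/26 = -42*1/26 = -21/13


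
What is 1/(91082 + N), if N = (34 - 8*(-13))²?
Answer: 1/110126 ≈ 9.0805e-6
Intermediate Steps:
N = 19044 (N = (34 + 104)² = 138² = 19044)
1/(91082 + N) = 1/(91082 + 19044) = 1/110126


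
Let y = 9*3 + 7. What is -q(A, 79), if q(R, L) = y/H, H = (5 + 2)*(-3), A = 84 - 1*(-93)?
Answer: 34/21 ≈ 1.6190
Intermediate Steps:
y = 34 (y = 27 + 7 = 34)
A = 177 (A = 84 + 93 = 177)
H = -21 (H = 7*(-3) = -21)
q(R, L) = -34/21 (q(R, L) = 34/(-21) = 34*(-1/21) = -34/21)
-q(A, 79) = -1*(-34/21) = 34/21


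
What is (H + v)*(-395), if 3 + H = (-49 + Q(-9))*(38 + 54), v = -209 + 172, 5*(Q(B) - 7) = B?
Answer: 1607492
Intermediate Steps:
Q(B) = 7 + B/5
v = -37
H = -20163/5 (H = -3 + (-49 + (7 + (⅕)*(-9)))*(38 + 54) = -3 + (-49 + (7 - 9/5))*92 = -3 + (-49 + 26/5)*92 = -3 - 219/5*92 = -3 - 20148/5 = -20163/5 ≈ -4032.6)
(H + v)*(-395) = (-20163/5 - 37)*(-395) = -20348/5*(-395) = 1607492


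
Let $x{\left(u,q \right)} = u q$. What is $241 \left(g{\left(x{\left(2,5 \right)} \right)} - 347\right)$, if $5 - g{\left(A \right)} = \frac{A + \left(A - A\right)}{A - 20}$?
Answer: $-82181$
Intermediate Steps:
$x{\left(u,q \right)} = q u$
$g{\left(A \right)} = 5 - \frac{A}{-20 + A}$ ($g{\left(A \right)} = 5 - \frac{A + \left(A - A\right)}{A - 20} = 5 - \frac{A + 0}{-20 + A} = 5 - \frac{A}{-20 + A}$)
$241 \left(g{\left(x{\left(2,5 \right)} \right)} - 347\right) = 241 \left(\frac{4 \left(-25 + 5 \cdot 2\right)}{-20 + 5 \cdot 2} - 347\right) = 241 \left(\frac{4 \left(-25 + 10\right)}{-20 + 10} - 347\right) = 241 \left(4 \frac{1}{-10} \left(-15\right) - 347\right) = 241 \left(4 \left(- \frac{1}{10}\right) \left(-15\right) - 347\right) = 241 \left(6 - 347\right) = 241 \left(-341\right) = -82181$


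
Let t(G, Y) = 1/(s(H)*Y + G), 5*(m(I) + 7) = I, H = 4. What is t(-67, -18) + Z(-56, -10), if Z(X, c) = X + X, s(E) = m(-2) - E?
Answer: -77387/691 ≈ -111.99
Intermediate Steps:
m(I) = -7 + I/5
s(E) = -37/5 - E (s(E) = (-7 + (1/5)*(-2)) - E = (-7 - 2/5) - E = -37/5 - E)
Z(X, c) = 2*X
t(G, Y) = 1/(G - 57*Y/5) (t(G, Y) = 1/((-37/5 - 1*4)*Y + G) = 1/((-37/5 - 4)*Y + G) = 1/(-57*Y/5 + G) = 1/(G - 57*Y/5))
t(-67, -18) + Z(-56, -10) = 5/(-57*(-18) + 5*(-67)) + 2*(-56) = 5/(1026 - 335) - 112 = 5/691 - 112 = -77387/691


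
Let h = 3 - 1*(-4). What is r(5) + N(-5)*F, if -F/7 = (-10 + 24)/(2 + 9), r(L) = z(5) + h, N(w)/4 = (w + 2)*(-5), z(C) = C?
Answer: -5748/11 ≈ -522.54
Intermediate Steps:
h = 7 (h = 3 + 4 = 7)
N(w) = -40 - 20*w (N(w) = 4*((w + 2)*(-5)) = 4*((2 + w)*(-5)) = 4*(-10 - 5*w) = -40 - 20*w)
r(L) = 12 (r(L) = 5 + 7 = 12)
F = -98/11 (F = -7*(-10 + 24)/(2 + 9) = -98/11 ≈ -8.9091)
r(5) + N(-5)*F = 12 + (-40 - 20*(-5))*(-98/11) = 12 + (-40 + 100)*(-98/11) = 12 + 60*(-98/11) = 12 - 5880/11 = -5748/11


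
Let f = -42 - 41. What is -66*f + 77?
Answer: 5555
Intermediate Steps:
f = -83
-66*f + 77 = -66*(-83) + 77 = 5478 + 77 = 5555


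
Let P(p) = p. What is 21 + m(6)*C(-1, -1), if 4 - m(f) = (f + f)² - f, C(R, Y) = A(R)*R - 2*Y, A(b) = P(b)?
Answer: -381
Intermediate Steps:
A(b) = b
C(R, Y) = R² - 2*Y (C(R, Y) = R*R - 2*Y = R² - 2*Y)
m(f) = 4 + f - 4*f² (m(f) = 4 - ((f + f)² - f) = 4 - ((2*f)² - f) = 4 - (4*f² - f) = 4 - (-f + 4*f²) = 4 + (f - 4*f²) = 4 + f - 4*f²)
21 + m(6)*C(-1, -1) = 21 + (4 + 6 - 4*6²)*((-1)² - 2*(-1)) = 21 + (4 + 6 - 4*36)*(1 + 2) = 21 + (4 + 6 - 144)*3 = 21 - 134*3 = 21 - 402 = -381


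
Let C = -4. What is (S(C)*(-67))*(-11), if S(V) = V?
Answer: -2948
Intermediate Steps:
(S(C)*(-67))*(-11) = -4*(-67)*(-11) = 268*(-11) = -2948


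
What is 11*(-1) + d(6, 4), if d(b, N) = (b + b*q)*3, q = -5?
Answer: -83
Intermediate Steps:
d(b, N) = -12*b (d(b, N) = (b + b*(-5))*3 = (b - 5*b)*3 = -4*b*3 = -12*b)
11*(-1) + d(6, 4) = 11*(-1) - 12*6 = -11 - 72 = -83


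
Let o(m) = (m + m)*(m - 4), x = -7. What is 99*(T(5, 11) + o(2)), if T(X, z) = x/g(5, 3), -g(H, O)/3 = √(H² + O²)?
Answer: -792 + 231*√34/34 ≈ -752.38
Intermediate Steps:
g(H, O) = -3*√(H² + O²)
o(m) = 2*m*(-4 + m) (o(m) = (2*m)*(-4 + m) = 2*m*(-4 + m))
T(X, z) = 7*√34/102 (T(X, z) = -7*(-1/(3*√(5² + 3²))) = -7*(-1/(3*√(25 + 9))) = -7*(-√34/102) = -(-7)*√34/102 = 7*√34/102)
99*(T(5, 11) + o(2)) = 99*(7*√34/102 + 2*2*(-4 + 2)) = 99*(7*√34/102 + 2*2*(-2)) = 99*(7*√34/102 - 8) = 99*(-8 + 7*√34/102) = -792 + 231*√34/34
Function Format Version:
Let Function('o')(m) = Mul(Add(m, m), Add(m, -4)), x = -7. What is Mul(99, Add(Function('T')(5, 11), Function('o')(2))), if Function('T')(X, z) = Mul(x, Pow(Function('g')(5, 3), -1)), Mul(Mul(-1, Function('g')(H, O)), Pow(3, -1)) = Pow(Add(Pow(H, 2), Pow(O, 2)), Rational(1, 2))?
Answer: Add(-792, Mul(Rational(231, 34), Pow(34, Rational(1, 2)))) ≈ -752.38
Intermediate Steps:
Function('g')(H, O) = Mul(-3, Pow(Add(Pow(H, 2), Pow(O, 2)), Rational(1, 2)))
Function('o')(m) = Mul(2, m, Add(-4, m)) (Function('o')(m) = Mul(Mul(2, m), Add(-4, m)) = Mul(2, m, Add(-4, m)))
Function('T')(X, z) = Mul(Rational(7, 102), Pow(34, Rational(1, 2))) (Function('T')(X, z) = Mul(-7, Pow(Mul(-3, Pow(Add(Pow(5, 2), Pow(3, 2)), Rational(1, 2))), -1)) = Mul(-7, Pow(Mul(-3, Pow(Add(25, 9), Rational(1, 2))), -1)) = Mul(-7, Pow(Mul(-3, Pow(34, Rational(1, 2))), -1)) = Mul(-7, Mul(Rational(-1, 102), Pow(34, Rational(1, 2)))) = Mul(Rational(7, 102), Pow(34, Rational(1, 2))))
Mul(99, Add(Function('T')(5, 11), Function('o')(2))) = Mul(99, Add(Mul(Rational(7, 102), Pow(34, Rational(1, 2))), Mul(2, 2, Add(-4, 2)))) = Mul(99, Add(Mul(Rational(7, 102), Pow(34, Rational(1, 2))), Mul(2, 2, -2))) = Mul(99, Add(Mul(Rational(7, 102), Pow(34, Rational(1, 2))), -8)) = Mul(99, Add(-8, Mul(Rational(7, 102), Pow(34, Rational(1, 2))))) = Add(-792, Mul(Rational(231, 34), Pow(34, Rational(1, 2))))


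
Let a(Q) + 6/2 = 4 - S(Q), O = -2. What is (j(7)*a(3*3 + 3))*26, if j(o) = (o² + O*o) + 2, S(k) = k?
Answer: -10582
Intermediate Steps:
a(Q) = 1 - Q (a(Q) = -3 + (4 - Q) = 1 - Q)
j(o) = 2 + o² - 2*o (j(o) = (o² - 2*o) + 2 = 2 + o² - 2*o)
(j(7)*a(3*3 + 3))*26 = ((2 + 7² - 2*7)*(1 - (3*3 + 3)))*26 = ((2 + 49 - 14)*(1 - (9 + 3)))*26 = (37*(1 - 1*12))*26 = (37*(1 - 12))*26 = (37*(-11))*26 = -407*26 = -10582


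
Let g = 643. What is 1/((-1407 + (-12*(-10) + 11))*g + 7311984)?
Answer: 1/6491516 ≈ 1.5405e-7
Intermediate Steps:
1/((-1407 + (-12*(-10) + 11))*g + 7311984) = 1/((-1407 + (-12*(-10) + 11))*643 + 7311984) = 1/((-1407 + (120 + 11))*643 + 7311984) = 1/((-1407 + 131)*643 + 7311984) = 1/(-1276*643 + 7311984) = 1/(-820468 + 7311984) = 1/6491516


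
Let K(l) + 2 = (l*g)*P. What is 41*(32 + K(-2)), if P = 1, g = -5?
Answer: 1640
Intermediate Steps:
K(l) = -2 - 5*l (K(l) = -2 + (l*(-5))*1 = -2 - 5*l*1 = -2 - 5*l)
41*(32 + K(-2)) = 41*(32 + (-2 - 5*(-2))) = 41*(32 + (-2 + 10)) = 41*(32 + 8) = 41*40 = 1640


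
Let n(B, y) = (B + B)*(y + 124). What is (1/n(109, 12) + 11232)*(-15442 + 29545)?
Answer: 4696388370711/29648 ≈ 1.5840e+8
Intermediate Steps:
n(B, y) = 2*B*(124 + y) (n(B, y) = (2*B)*(124 + y) = 2*B*(124 + y))
(1/n(109, 12) + 11232)*(-15442 + 29545) = (1/(2*109*(124 + 12)) + 11232)*(-15442 + 29545) = (1/(2*109*136) + 11232)*14103 = (1/29648 + 11232)*14103 = (333006337/29648)*14103 = 4696388370711/29648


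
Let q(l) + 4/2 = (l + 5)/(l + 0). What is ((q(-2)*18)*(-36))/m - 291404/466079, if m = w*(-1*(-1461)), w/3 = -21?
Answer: -147506696/226980473 ≈ -0.64987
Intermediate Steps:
q(l) = -2 + (5 + l)/l (q(l) = -2 + (l + 5)/(l + 0) = -2 + (5 + l)/l)
w = -63 (w = 3*(-21) = -63)
m = -92043 (m = -(-63)*(-1461) = -63*1461 = -92043)
((q(-2)*18)*(-36))/m - 291404/466079 = ((((5 - 1*(-2))/(-2))*18)*(-36))/(-92043) - 291404/466079 = ((-(5 + 2)/2*18)*(-36))*(-1/92043) - 291404*1/466079 = ((-1/2*7*18)*(-36))*(-1/92043) - 291404/466079 = (-7/2*18*(-36))*(-1/92043) - 291404/466079 = -63*(-36)*(-1/92043) - 291404/466079 = 2268*(-1/92043) - 291404/466079 = -12/487 - 291404/466079 = -147506696/226980473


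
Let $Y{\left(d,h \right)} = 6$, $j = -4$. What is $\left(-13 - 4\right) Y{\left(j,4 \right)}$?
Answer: $-102$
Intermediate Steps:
$\left(-13 - 4\right) Y{\left(j,4 \right)} = \left(-13 - 4\right) 6 = \left(-17\right) 6 = -102$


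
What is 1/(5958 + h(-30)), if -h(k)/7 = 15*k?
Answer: 1/9108 ≈ 0.00010979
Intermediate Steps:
h(k) = -105*k
1/(5958 + h(-30)) = 1/(5958 - 105*(-30)) = 1/(5958 + 3150) = 1/9108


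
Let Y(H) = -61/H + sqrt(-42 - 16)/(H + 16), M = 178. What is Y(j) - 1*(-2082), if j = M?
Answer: 370535/178 + I*sqrt(58)/194 ≈ 2081.7 + 0.039257*I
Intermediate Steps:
j = 178
Y(H) = -61/H + I*sqrt(58)/(16 + H) (Y(H) = -61/H + sqrt(-58)/(16 + H) = -61/H + (I*sqrt(58))/(16 + H) = -61/H + I*sqrt(58)/(16 + H))
Y(j) - 1*(-2082) = (-976 - 61*178 + I*178*sqrt(58))/(178*(16 + 178)) - 1*(-2082) = (1/178)*(-976 - 10858 + 178*I*sqrt(58))/194 + 2082 = (1/178)*(1/194)*(-11834 + 178*I*sqrt(58)) + 2082 = (-61/178 + I*sqrt(58)/194) + 2082 = 370535/178 + I*sqrt(58)/194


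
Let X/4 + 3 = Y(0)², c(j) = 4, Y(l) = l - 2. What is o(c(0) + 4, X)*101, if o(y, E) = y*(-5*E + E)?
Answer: -12928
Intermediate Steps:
Y(l) = -2 + l
X = 4 (X = -12 + 4*(-2 + 0)² = -12 + 4*(-2)² = -12 + 4*4 = -12 + 16 = 4)
o(y, E) = -4*E*y (o(y, E) = y*(-4*E) = -4*E*y)
o(c(0) + 4, X)*101 = -4*4*(4 + 4)*101 = -4*4*8*101 = -128*101 = -12928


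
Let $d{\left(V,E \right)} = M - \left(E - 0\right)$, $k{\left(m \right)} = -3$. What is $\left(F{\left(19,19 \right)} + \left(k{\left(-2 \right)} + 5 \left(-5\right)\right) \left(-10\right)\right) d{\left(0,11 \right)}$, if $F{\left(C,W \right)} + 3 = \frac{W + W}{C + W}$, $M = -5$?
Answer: $-4448$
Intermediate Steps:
$d{\left(V,E \right)} = -5 - E$ ($d{\left(V,E \right)} = -5 - \left(E - 0\right) = -5 - \left(E + 0\right) = -5 - E$)
$F{\left(C,W \right)} = -3 + \frac{2 W}{C + W}$ ($F{\left(C,W \right)} = -3 + \frac{W + W}{C + W} = -3 + \frac{2 W}{C + W}$)
$\left(F{\left(19,19 \right)} + \left(k{\left(-2 \right)} + 5 \left(-5\right)\right) \left(-10\right)\right) d{\left(0,11 \right)} = \left(\frac{\left(-1\right) 19 - 57}{19 + 19} + \left(-3 + 5 \left(-5\right)\right) \left(-10\right)\right) \left(-5 - 11\right) = \left(\frac{-19 - 57}{38} + \left(-3 - 25\right) \left(-10\right)\right) \left(-5 - 11\right) = \left(\frac{1}{38} \left(-76\right) - -280\right) \left(-16\right) = \left(-2 + 280\right) \left(-16\right) = 278 \left(-16\right) = -4448$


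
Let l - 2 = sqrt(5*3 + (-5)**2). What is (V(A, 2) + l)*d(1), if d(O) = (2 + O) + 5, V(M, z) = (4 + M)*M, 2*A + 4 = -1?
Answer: -14 + 16*sqrt(10) ≈ 36.596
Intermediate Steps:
A = -5/2 (A = -2 + (1/2)*(-1) = -2 - 1/2 = -5/2 ≈ -2.5000)
V(M, z) = M*(4 + M)
l = 2 + 2*sqrt(10) (l = 2 + sqrt(5*3 + (-5)**2) = 2 + sqrt(15 + 25) = 2 + sqrt(40) = 2 + 2*sqrt(10) ≈ 8.3246)
d(O) = 7 + O
(V(A, 2) + l)*d(1) = (-5*(4 - 5/2)/2 + (2 + 2*sqrt(10)))*(7 + 1) = (-5/2*3/2 + (2 + 2*sqrt(10)))*8 = (-15/4 + (2 + 2*sqrt(10)))*8 = (-7/4 + 2*sqrt(10))*8 = -14 + 16*sqrt(10)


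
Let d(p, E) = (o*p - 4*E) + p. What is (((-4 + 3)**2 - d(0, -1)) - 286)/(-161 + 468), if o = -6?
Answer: -289/307 ≈ -0.94137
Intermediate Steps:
d(p, E) = -5*p - 4*E (d(p, E) = (-6*p - 4*E) + p = -5*p - 4*E)
(((-4 + 3)**2 - d(0, -1)) - 286)/(-161 + 468) = (((-4 + 3)**2 - (-5*0 - 4*(-1))) - 286)/(-161 + 468) = (((-1)**2 - (0 + 4)) - 286)/307 = ((1 - 1*4) - 286)*(1/307) = ((1 - 4) - 286)*(1/307) = (-3 - 286)*(1/307) = -289*1/307 = -289/307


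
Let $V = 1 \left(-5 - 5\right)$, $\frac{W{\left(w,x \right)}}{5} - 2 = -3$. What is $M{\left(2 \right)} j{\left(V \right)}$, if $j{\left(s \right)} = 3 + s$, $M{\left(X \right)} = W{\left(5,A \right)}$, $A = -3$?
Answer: $35$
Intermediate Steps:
$W{\left(w,x \right)} = -5$ ($W{\left(w,x \right)} = 10 + 5 \left(-3\right) = 10 - 15 = -5$)
$M{\left(X \right)} = -5$
$V = -10$ ($V = 1 \left(-10\right) = -10$)
$M{\left(2 \right)} j{\left(V \right)} = - 5 \left(3 - 10\right) = \left(-5\right) \left(-7\right) = 35$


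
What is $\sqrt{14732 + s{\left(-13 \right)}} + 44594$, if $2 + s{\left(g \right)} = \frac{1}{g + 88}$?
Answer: $44594 + \frac{\sqrt{3314253}}{15} \approx 44715.0$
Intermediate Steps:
$s{\left(g \right)} = -2 + \frac{1}{88 + g}$ ($s{\left(g \right)} = -2 + \frac{1}{g + 88} = -2 + \frac{1}{88 + g}$)
$\sqrt{14732 + s{\left(-13 \right)}} + 44594 = \sqrt{14732 + \frac{-175 - -26}{88 - 13}} + 44594 = \sqrt{14732 + \frac{-175 + 26}{75}} + 44594 = \sqrt{14732 + \frac{1}{75} \left(-149\right)} + 44594 = \sqrt{14732 - \frac{149}{75}} + 44594 = \sqrt{\frac{1104751}{75}} + 44594 = \frac{\sqrt{3314253}}{15} + 44594 = 44594 + \frac{\sqrt{3314253}}{15}$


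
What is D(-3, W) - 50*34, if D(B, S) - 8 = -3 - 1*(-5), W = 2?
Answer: -1690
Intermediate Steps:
D(B, S) = 10 (D(B, S) = 8 + (-3 - 1*(-5)) = 8 + (-3 + 5) = 8 + 2 = 10)
D(-3, W) - 50*34 = 10 - 50*34 = 10 - 1700 = -1690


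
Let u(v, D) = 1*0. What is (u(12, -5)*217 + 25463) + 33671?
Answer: 59134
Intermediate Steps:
u(v, D) = 0
(u(12, -5)*217 + 25463) + 33671 = (0*217 + 25463) + 33671 = (0 + 25463) + 33671 = 25463 + 33671 = 59134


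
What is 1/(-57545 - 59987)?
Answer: -1/117532 ≈ -8.5083e-6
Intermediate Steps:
1/(-57545 - 59987) = 1/(-117532) = -1/117532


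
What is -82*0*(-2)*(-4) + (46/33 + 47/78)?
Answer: 571/286 ≈ 1.9965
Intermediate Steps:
-82*0*(-2)*(-4) + (46/33 + 47/78) = -0*(-4) + (46*(1/33) + 47*(1/78)) = -82*0 + (46/33 + 47/78) = 0 + 571/286 = 571/286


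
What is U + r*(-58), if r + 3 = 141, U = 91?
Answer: -7913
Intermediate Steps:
r = 138 (r = -3 + 141 = 138)
U + r*(-58) = 91 + 138*(-58) = 91 - 8004 = -7913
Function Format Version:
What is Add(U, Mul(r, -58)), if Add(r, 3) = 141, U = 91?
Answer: -7913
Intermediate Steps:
r = 138 (r = Add(-3, 141) = 138)
Add(U, Mul(r, -58)) = Add(91, Mul(138, -58)) = Add(91, -8004) = -7913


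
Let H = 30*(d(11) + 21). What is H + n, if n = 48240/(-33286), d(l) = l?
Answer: 15953160/16643 ≈ 958.55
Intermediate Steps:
n = -24120/16643 (n = 48240*(-1/33286) = -24120/16643 ≈ -1.4493)
H = 960 (H = 30*(11 + 21) = 30*32 = 960)
H + n = 960 - 24120/16643 = 15953160/16643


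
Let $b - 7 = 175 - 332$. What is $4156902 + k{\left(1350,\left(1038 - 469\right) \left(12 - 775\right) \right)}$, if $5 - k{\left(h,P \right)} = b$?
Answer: $4157057$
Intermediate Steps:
$b = -150$ ($b = 7 + \left(175 - 332\right) = 7 - 157 = -150$)
$k{\left(h,P \right)} = 155$ ($k{\left(h,P \right)} = 5 - -150 = 5 + 150 = 155$)
$4156902 + k{\left(1350,\left(1038 - 469\right) \left(12 - 775\right) \right)} = 4156902 + 155 = 4157057$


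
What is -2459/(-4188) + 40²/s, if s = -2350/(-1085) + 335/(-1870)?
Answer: 60468890891/75030812 ≈ 805.92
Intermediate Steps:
s = 161241/81158 (s = -2350*(-1/1085) + 335*(-1/1870) = 470/217 - 67/374 = 161241/81158 ≈ 1.9868)
-2459/(-4188) + 40²/s = -2459/(-4188) + 40²/(161241/81158) = -2459*(-1/4188) + 1600*(81158/161241) = 2459/4188 + 129852800/161241 = 60468890891/75030812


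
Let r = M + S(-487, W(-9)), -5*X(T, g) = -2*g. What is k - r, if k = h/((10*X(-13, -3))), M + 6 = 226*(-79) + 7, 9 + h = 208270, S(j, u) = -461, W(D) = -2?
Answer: 11507/12 ≈ 958.92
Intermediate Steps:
X(T, g) = 2*g/5 (X(T, g) = -(-2)*g/5 = 2*g/5)
h = 208261 (h = -9 + 208270 = 208261)
M = -17853 (M = -6 + (226*(-79) + 7) = -6 + (-17854 + 7) = -6 - 17847 = -17853)
k = -208261/12 (k = 208261/((10*((⅖)*(-3)))) = 208261/((10*(-6/5))) = 208261/(-12) = 208261*(-1/12) = -208261/12 ≈ -17355.)
r = -18314 (r = -17853 - 461 = -18314)
k - r = -208261/12 - 1*(-18314) = -208261/12 + 18314 = 11507/12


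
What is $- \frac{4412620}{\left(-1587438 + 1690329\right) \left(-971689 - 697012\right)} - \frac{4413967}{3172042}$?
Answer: $- \frac{757839041676322457}{544621577043864822} \approx -1.3915$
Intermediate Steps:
$- \frac{4412620}{\left(-1587438 + 1690329\right) \left(-971689 - 697012\right)} - \frac{4413967}{3172042} = - \frac{4412620}{102891 \left(-1668701\right)} - \frac{4413967}{3172042} = - \frac{4412620}{-171694314591} - \frac{4413967}{3172042} = \left(-4412620\right) \left(- \frac{1}{171694314591}\right) - \frac{4413967}{3172042} = \frac{4412620}{171694314591} - \frac{4413967}{3172042} = - \frac{757839041676322457}{544621577043864822}$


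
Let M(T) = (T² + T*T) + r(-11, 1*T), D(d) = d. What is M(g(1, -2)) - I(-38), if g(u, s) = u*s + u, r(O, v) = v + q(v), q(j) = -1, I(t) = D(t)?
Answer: 38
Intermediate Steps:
I(t) = t
r(O, v) = -1 + v (r(O, v) = v - 1 = -1 + v)
g(u, s) = u + s*u (g(u, s) = s*u + u = u + s*u)
M(T) = -1 + T + 2*T² (M(T) = (T² + T*T) + (-1 + 1*T) = (T² + T²) + (-1 + T) = 2*T² + (-1 + T) = -1 + T + 2*T²)
M(g(1, -2)) - I(-38) = (-1 + 1*(1 - 2) + 2*(1*(1 - 2))²) - 1*(-38) = (-1 + 1*(-1) + 2*(1*(-1))²) + 38 = (-1 - 1 + 2*(-1)²) + 38 = (-1 - 1 + 2*1) + 38 = (-1 - 1 + 2) + 38 = 0 + 38 = 38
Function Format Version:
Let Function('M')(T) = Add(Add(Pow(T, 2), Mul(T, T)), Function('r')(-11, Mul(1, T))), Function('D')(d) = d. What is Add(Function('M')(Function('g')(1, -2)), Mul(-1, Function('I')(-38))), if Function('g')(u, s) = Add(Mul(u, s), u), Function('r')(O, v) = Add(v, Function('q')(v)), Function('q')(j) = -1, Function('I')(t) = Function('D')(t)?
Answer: 38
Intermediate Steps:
Function('I')(t) = t
Function('r')(O, v) = Add(-1, v) (Function('r')(O, v) = Add(v, -1) = Add(-1, v))
Function('g')(u, s) = Add(u, Mul(s, u)) (Function('g')(u, s) = Add(Mul(s, u), u) = Add(u, Mul(s, u)))
Function('M')(T) = Add(-1, T, Mul(2, Pow(T, 2))) (Function('M')(T) = Add(Add(Pow(T, 2), Mul(T, T)), Add(-1, Mul(1, T))) = Add(Add(Pow(T, 2), Pow(T, 2)), Add(-1, T)) = Add(Mul(2, Pow(T, 2)), Add(-1, T)) = Add(-1, T, Mul(2, Pow(T, 2))))
Add(Function('M')(Function('g')(1, -2)), Mul(-1, Function('I')(-38))) = Add(Add(-1, Mul(1, Add(1, -2)), Mul(2, Pow(Mul(1, Add(1, -2)), 2))), Mul(-1, -38)) = Add(Add(-1, Mul(1, -1), Mul(2, Pow(Mul(1, -1), 2))), 38) = Add(Add(-1, -1, Mul(2, Pow(-1, 2))), 38) = Add(Add(-1, -1, Mul(2, 1)), 38) = Add(Add(-1, -1, 2), 38) = Add(0, 38) = 38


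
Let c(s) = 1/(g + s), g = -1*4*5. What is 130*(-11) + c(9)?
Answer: -15731/11 ≈ -1430.1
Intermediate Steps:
g = -20 (g = -4*5 = -20)
c(s) = 1/(-20 + s)
130*(-11) + c(9) = 130*(-11) + 1/(-20 + 9) = -1430 + 1/(-11) = -1430 - 1/11 = -15731/11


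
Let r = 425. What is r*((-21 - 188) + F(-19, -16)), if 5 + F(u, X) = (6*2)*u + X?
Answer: -194650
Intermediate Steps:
F(u, X) = -5 + X + 12*u (F(u, X) = -5 + ((6*2)*u + X) = -5 + (12*u + X) = -5 + (X + 12*u) = -5 + X + 12*u)
r*((-21 - 188) + F(-19, -16)) = 425*((-21 - 188) + (-5 - 16 + 12*(-19))) = 425*(-209 + (-5 - 16 - 228)) = 425*(-209 - 249) = 425*(-458) = -194650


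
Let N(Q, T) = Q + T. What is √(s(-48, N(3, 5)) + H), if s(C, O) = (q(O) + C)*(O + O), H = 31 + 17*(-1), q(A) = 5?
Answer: I*√674 ≈ 25.962*I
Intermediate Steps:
H = 14 (H = 31 - 17 = 14)
s(C, O) = 2*O*(5 + C) (s(C, O) = (5 + C)*(O + O) = (5 + C)*(2*O) = 2*O*(5 + C))
√(s(-48, N(3, 5)) + H) = √(2*(3 + 5)*(5 - 48) + 14) = √(2*8*(-43) + 14) = √(-688 + 14) = √(-674) = I*√674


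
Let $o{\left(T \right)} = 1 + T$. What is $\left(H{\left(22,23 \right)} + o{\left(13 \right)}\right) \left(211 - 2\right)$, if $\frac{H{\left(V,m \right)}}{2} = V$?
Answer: $12122$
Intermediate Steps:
$H{\left(V,m \right)} = 2 V$
$\left(H{\left(22,23 \right)} + o{\left(13 \right)}\right) \left(211 - 2\right) = \left(2 \cdot 22 + \left(1 + 13\right)\right) \left(211 - 2\right) = \left(44 + 14\right) 209 = 58 \cdot 209 = 12122$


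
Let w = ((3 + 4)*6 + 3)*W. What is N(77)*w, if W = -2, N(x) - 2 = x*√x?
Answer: -180 - 6930*√77 ≈ -60991.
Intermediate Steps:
N(x) = 2 + x^(3/2) (N(x) = 2 + x*√x = 2 + x^(3/2))
w = -90 (w = ((3 + 4)*6 + 3)*(-2) = (7*6 + 3)*(-2) = (42 + 3)*(-2) = 45*(-2) = -90)
N(77)*w = (2 + 77^(3/2))*(-90) = (2 + 77*√77)*(-90) = -180 - 6930*√77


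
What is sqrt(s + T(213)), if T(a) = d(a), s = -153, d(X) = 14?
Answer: I*sqrt(139) ≈ 11.79*I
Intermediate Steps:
T(a) = 14
sqrt(s + T(213)) = sqrt(-153 + 14) = sqrt(-139) = I*sqrt(139)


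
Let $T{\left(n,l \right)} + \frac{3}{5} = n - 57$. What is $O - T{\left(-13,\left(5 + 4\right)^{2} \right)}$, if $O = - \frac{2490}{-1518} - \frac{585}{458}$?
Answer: $\frac{41113847}{579370} \approx 70.963$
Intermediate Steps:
$T{\left(n,l \right)} = - \frac{288}{5} + n$ ($T{\left(n,l \right)} = - \frac{3}{5} + \left(n - 57\right) = - \frac{3}{5} + \left(-57 + n\right) = - \frac{288}{5} + n$)
$O = \frac{42065}{115874}$ ($O = \left(-2490\right) \left(- \frac{1}{1518}\right) - \frac{585}{458} = \frac{415}{253} - \frac{585}{458} = \frac{42065}{115874} \approx 0.36302$)
$O - T{\left(-13,\left(5 + 4\right)^{2} \right)} = \frac{42065}{115874} - \left(- \frac{288}{5} - 13\right) = \frac{42065}{115874} - - \frac{353}{5} = \frac{42065}{115874} + \frac{353}{5} = \frac{41113847}{579370}$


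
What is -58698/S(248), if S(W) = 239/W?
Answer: -14557104/239 ≈ -60908.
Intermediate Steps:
-58698/S(248) = -58698/(239/248) = -58698/(239*(1/248)) = -58698/239/248 = -58698*248/239 = -14557104/239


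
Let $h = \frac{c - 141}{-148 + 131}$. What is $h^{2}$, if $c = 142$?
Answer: $\frac{1}{289} \approx 0.0034602$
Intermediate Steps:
$h = - \frac{1}{17}$ ($h = \frac{142 - 141}{-148 + 131} = 1 \frac{1}{-17} = 1 \left(- \frac{1}{17}\right) = - \frac{1}{17} \approx -0.058824$)
$h^{2} = \left(- \frac{1}{17}\right)^{2} = \frac{1}{289}$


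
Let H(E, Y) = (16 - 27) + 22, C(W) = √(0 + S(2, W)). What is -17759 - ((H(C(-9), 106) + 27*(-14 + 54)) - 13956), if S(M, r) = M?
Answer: -4894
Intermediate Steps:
C(W) = √2 (C(W) = √(0 + 2) = √2)
H(E, Y) = 11 (H(E, Y) = -11 + 22 = 11)
-17759 - ((H(C(-9), 106) + 27*(-14 + 54)) - 13956) = -17759 - ((11 + 27*(-14 + 54)) - 13956) = -17759 - ((11 + 27*40) - 13956) = -17759 - ((11 + 1080) - 13956) = -17759 - (1091 - 13956) = -17759 - 1*(-12865) = -17759 + 12865 = -4894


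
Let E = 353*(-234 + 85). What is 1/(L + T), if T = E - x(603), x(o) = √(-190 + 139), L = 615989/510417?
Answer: -13702546042762320/720696290788507249939 + 260525513889*I*√51/720696290788507249939 ≈ -1.9013e-5 + 2.5816e-9*I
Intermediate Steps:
L = 615989/510417 (L = 615989*(1/510417) = 615989/510417 ≈ 1.2068)
E = -52597 (E = 353*(-149) = -52597)
x(o) = I*√51 (x(o) = √(-51) = I*√51)
T = -52597 - I*√51 ≈ -52597.0 - 7.1414*I
1/(L + T) = 1/(615989/510417 + (-52597 - I*√51)) = 1/(-26845786960/510417 - I*√51)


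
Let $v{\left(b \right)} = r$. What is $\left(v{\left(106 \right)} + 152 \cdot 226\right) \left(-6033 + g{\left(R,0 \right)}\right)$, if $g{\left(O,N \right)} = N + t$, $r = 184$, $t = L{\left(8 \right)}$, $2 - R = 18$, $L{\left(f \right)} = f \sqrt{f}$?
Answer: $-208355688 + 552576 \sqrt{2} \approx -2.0757 \cdot 10^{8}$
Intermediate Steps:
$L{\left(f \right)} = f^{\frac{3}{2}}$
$R = -16$ ($R = 2 - 18 = -16$)
$t = 16 \sqrt{2}$ ($t = 8^{\frac{3}{2}} = 16 \sqrt{2} \approx 22.627$)
$v{\left(b \right)} = 184$
$g{\left(O,N \right)} = N + 16 \sqrt{2}$
$\left(v{\left(106 \right)} + 152 \cdot 226\right) \left(-6033 + g{\left(R,0 \right)}\right) = \left(184 + 152 \cdot 226\right) \left(-6033 + \left(0 + 16 \sqrt{2}\right)\right) = \left(184 + 34352\right) \left(-6033 + 16 \sqrt{2}\right) = 34536 \left(-6033 + 16 \sqrt{2}\right) = -208355688 + 552576 \sqrt{2}$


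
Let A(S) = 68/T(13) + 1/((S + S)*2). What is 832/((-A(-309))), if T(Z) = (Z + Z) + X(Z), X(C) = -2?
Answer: -342784/1167 ≈ -293.73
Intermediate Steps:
T(Z) = -2 + 2*Z (T(Z) = (Z + Z) - 2 = 2*Z - 2 = -2 + 2*Z)
A(S) = 17/6 + 1/(4*S) (A(S) = 68/(-2 + 2*13) + 1/((S + S)*2) = 68/(-2 + 26) + (1/2)/(2*S) = 68/24 + (1/(2*S))*(1/2) = 68*(1/24) + 1/(4*S) = 17/6 + 1/(4*S))
832/((-A(-309))) = 832/((-(3 + 34*(-309))/(12*(-309)))) = 832/((-(-1)*(3 - 10506)/(12*309))) = 832/((-(-1)*(-10503)/(12*309))) = 832/((-1*1167/412)) = 832/(-1167/412) = 832*(-412/1167) = -342784/1167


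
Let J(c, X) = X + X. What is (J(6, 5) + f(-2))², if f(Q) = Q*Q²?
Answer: 4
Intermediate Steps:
J(c, X) = 2*X
f(Q) = Q³
(J(6, 5) + f(-2))² = (2*5 + (-2)³)² = (10 - 8)² = 2² = 4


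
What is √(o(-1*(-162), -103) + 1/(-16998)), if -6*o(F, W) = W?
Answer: √137777289/2833 ≈ 4.1433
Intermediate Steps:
o(F, W) = -W/6
√(o(-1*(-162), -103) + 1/(-16998)) = √(-⅙*(-103) + 1/(-16998)) = √(103/6 - 1/16998) = √(48633/2833) = √137777289/2833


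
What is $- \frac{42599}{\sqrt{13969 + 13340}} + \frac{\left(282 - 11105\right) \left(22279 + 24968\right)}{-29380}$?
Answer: $\frac{511354281}{29380} - \frac{42599 \sqrt{27309}}{27309} \approx 17147.0$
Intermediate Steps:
$- \frac{42599}{\sqrt{13969 + 13340}} + \frac{\left(282 - 11105\right) \left(22279 + 24968\right)}{-29380} = - \frac{42599}{\sqrt{27309}} + \left(-10823\right) 47247 \left(- \frac{1}{29380}\right) = - 42599 \frac{\sqrt{27309}}{27309} - - \frac{511354281}{29380} = - \frac{42599 \sqrt{27309}}{27309} + \frac{511354281}{29380} = \frac{511354281}{29380} - \frac{42599 \sqrt{27309}}{27309}$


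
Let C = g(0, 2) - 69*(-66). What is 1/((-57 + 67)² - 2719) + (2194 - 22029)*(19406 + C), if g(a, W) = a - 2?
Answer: -1244566949671/2619 ≈ -4.7521e+8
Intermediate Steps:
g(a, W) = -2 + a
C = 4552 (C = (-2 + 0) - 69*(-66) = -2 + 4554 = 4552)
1/((-57 + 67)² - 2719) + (2194 - 22029)*(19406 + C) = 1/((-57 + 67)² - 2719) + (2194 - 22029)*(19406 + 4552) = 1/(10² - 2719) - 19835*23958 = 1/(100 - 2719) - 475206930 = 1/(-2619) - 475206930 = -1/2619 - 475206930 = -1244566949671/2619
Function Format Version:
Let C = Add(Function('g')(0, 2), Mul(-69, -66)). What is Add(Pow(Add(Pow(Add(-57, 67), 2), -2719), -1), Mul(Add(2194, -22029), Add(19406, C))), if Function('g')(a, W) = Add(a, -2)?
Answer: Rational(-1244566949671, 2619) ≈ -4.7521e+8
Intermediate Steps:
Function('g')(a, W) = Add(-2, a)
C = 4552 (C = Add(Add(-2, 0), Mul(-69, -66)) = Add(-2, 4554) = 4552)
Add(Pow(Add(Pow(Add(-57, 67), 2), -2719), -1), Mul(Add(2194, -22029), Add(19406, C))) = Add(Pow(Add(Pow(Add(-57, 67), 2), -2719), -1), Mul(Add(2194, -22029), Add(19406, 4552))) = Add(Pow(Add(Pow(10, 2), -2719), -1), Mul(-19835, 23958)) = Add(Pow(Add(100, -2719), -1), -475206930) = Add(Pow(-2619, -1), -475206930) = Add(Rational(-1, 2619), -475206930) = Rational(-1244566949671, 2619)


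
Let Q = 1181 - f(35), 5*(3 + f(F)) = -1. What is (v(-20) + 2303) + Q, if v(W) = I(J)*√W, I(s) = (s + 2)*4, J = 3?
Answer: 17436/5 + 40*I*√5 ≈ 3487.2 + 89.443*I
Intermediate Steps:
f(F) = -16/5 (f(F) = -3 + (⅕)*(-1) = -3 - ⅕ = -16/5)
I(s) = 8 + 4*s (I(s) = (2 + s)*4 = 8 + 4*s)
v(W) = 20*√W (v(W) = (8 + 4*3)*√W = (8 + 12)*√W = 20*√W)
Q = 5921/5 (Q = 1181 - 1*(-16/5) = 1181 + 16/5 = 5921/5 ≈ 1184.2)
(v(-20) + 2303) + Q = (20*√(-20) + 2303) + 5921/5 = (20*(2*I*√5) + 2303) + 5921/5 = (40*I*√5 + 2303) + 5921/5 = (2303 + 40*I*√5) + 5921/5 = 17436/5 + 40*I*√5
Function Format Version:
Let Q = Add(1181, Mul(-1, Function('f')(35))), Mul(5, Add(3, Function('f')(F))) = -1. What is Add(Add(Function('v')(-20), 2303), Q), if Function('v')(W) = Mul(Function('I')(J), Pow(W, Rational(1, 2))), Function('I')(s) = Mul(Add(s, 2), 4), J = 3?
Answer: Add(Rational(17436, 5), Mul(40, I, Pow(5, Rational(1, 2)))) ≈ Add(3487.2, Mul(89.443, I))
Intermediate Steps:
Function('f')(F) = Rational(-16, 5) (Function('f')(F) = Add(-3, Mul(Rational(1, 5), -1)) = Add(-3, Rational(-1, 5)) = Rational(-16, 5))
Function('I')(s) = Add(8, Mul(4, s)) (Function('I')(s) = Mul(Add(2, s), 4) = Add(8, Mul(4, s)))
Function('v')(W) = Mul(20, Pow(W, Rational(1, 2))) (Function('v')(W) = Mul(Add(8, Mul(4, 3)), Pow(W, Rational(1, 2))) = Mul(Add(8, 12), Pow(W, Rational(1, 2))) = Mul(20, Pow(W, Rational(1, 2))))
Q = Rational(5921, 5) (Q = Add(1181, Mul(-1, Rational(-16, 5))) = Add(1181, Rational(16, 5)) = Rational(5921, 5) ≈ 1184.2)
Add(Add(Function('v')(-20), 2303), Q) = Add(Add(Mul(20, Pow(-20, Rational(1, 2))), 2303), Rational(5921, 5)) = Add(Add(Mul(20, Mul(2, I, Pow(5, Rational(1, 2)))), 2303), Rational(5921, 5)) = Add(Add(Mul(40, I, Pow(5, Rational(1, 2))), 2303), Rational(5921, 5)) = Add(Add(2303, Mul(40, I, Pow(5, Rational(1, 2)))), Rational(5921, 5)) = Add(Rational(17436, 5), Mul(40, I, Pow(5, Rational(1, 2))))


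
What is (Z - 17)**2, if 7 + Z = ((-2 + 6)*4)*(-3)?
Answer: 5184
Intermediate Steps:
Z = -55 (Z = -7 + ((-2 + 6)*4)*(-3) = -7 + (4*4)*(-3) = -7 + 16*(-3) = -7 - 48 = -55)
(Z - 17)**2 = (-55 - 17)**2 = (-72)**2 = 5184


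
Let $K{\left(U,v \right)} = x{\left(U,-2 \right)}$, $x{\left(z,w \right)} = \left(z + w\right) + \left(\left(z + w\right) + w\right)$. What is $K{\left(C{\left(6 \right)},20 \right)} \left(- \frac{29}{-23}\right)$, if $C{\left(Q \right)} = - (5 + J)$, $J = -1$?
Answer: $- \frac{406}{23} \approx -17.652$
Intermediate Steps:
$C{\left(Q \right)} = -4$ ($C{\left(Q \right)} = - (5 - 1) = \left(-1\right) 4 = -4$)
$x{\left(z,w \right)} = 2 z + 3 w$ ($x{\left(z,w \right)} = \left(w + z\right) + \left(\left(w + z\right) + w\right) = \left(w + z\right) + \left(z + 2 w\right) = 2 z + 3 w$)
$K{\left(U,v \right)} = -6 + 2 U$ ($K{\left(U,v \right)} = 2 U + 3 \left(-2\right) = 2 U - 6 = -6 + 2 U$)
$K{\left(C{\left(6 \right)},20 \right)} \left(- \frac{29}{-23}\right) = \left(-6 + 2 \left(-4\right)\right) \left(- \frac{29}{-23}\right) = \left(-6 - 8\right) \left(\left(-29\right) \left(- \frac{1}{23}\right)\right) = \left(-14\right) \frac{29}{23} = - \frac{406}{23}$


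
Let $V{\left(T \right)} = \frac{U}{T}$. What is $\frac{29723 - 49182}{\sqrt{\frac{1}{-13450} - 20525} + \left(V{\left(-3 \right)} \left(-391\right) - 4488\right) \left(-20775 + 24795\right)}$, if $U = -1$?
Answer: $\frac{4859080912235000}{4636016162066561251} + \frac{97295 i \sqrt{148520953038}}{4636016162066561251} \approx 0.0010481 + 8.088 \cdot 10^{-9} i$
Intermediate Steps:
$V{\left(T \right)} = - \frac{1}{T}$
$\frac{29723 - 49182}{\sqrt{\frac{1}{-13450} - 20525} + \left(V{\left(-3 \right)} \left(-391\right) - 4488\right) \left(-20775 + 24795\right)} = \frac{29723 - 49182}{\sqrt{\frac{1}{-13450} - 20525} + \left(- \frac{1}{-3} \left(-391\right) - 4488\right) \left(-20775 + 24795\right)} = - \frac{19459}{\sqrt{- \frac{1}{13450} - 20525} + \left(\left(-1\right) \left(- \frac{1}{3}\right) \left(-391\right) - 4488\right) 4020} = - \frac{19459}{\sqrt{- \frac{276061251}{13450}} + \left(\frac{1}{3} \left(-391\right) - 4488\right) 4020} = - \frac{19459}{\frac{i \sqrt{148520953038}}{2690} + \left(- \frac{391}{3} - 4488\right) 4020} = - \frac{19459}{\frac{i \sqrt{148520953038}}{2690} - 18565700} = - \frac{19459}{-18565700 + \frac{i \sqrt{148520953038}}{2690}}$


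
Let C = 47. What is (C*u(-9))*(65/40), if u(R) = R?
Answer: -5499/8 ≈ -687.38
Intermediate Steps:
(C*u(-9))*(65/40) = (47*(-9))*(65/40) = -27495/40 = -423*13/8 = -5499/8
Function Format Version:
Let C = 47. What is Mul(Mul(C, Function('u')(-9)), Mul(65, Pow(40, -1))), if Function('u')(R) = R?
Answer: Rational(-5499, 8) ≈ -687.38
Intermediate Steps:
Mul(Mul(C, Function('u')(-9)), Mul(65, Pow(40, -1))) = Mul(Mul(47, -9), Mul(65, Pow(40, -1))) = Mul(-423, Mul(65, Rational(1, 40))) = Mul(-423, Rational(13, 8)) = Rational(-5499, 8)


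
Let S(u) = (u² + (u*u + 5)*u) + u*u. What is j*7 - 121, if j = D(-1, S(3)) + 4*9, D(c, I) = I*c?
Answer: -289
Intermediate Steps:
S(u) = 2*u² + u*(5 + u²) (S(u) = (u² + (u² + 5)*u) + u² = (u² + (5 + u²)*u) + u² = (u² + u*(5 + u²)) + u² = 2*u² + u*(5 + u²))
j = -24 (j = (3*(5 + 3² + 2*3))*(-1) + 4*9 = (3*(5 + 9 + 6))*(-1) + 36 = (3*20)*(-1) + 36 = 60*(-1) + 36 = -60 + 36 = -24)
j*7 - 121 = -24*7 - 121 = -168 - 121 = -289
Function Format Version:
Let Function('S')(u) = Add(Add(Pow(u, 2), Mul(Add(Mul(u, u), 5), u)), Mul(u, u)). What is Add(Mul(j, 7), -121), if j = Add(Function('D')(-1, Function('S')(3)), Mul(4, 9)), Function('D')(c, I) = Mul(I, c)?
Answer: -289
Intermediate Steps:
Function('S')(u) = Add(Mul(2, Pow(u, 2)), Mul(u, Add(5, Pow(u, 2)))) (Function('S')(u) = Add(Add(Pow(u, 2), Mul(Add(Pow(u, 2), 5), u)), Pow(u, 2)) = Add(Add(Pow(u, 2), Mul(Add(5, Pow(u, 2)), u)), Pow(u, 2)) = Add(Add(Pow(u, 2), Mul(u, Add(5, Pow(u, 2)))), Pow(u, 2)) = Add(Mul(2, Pow(u, 2)), Mul(u, Add(5, Pow(u, 2)))))
j = -24 (j = Add(Mul(Mul(3, Add(5, Pow(3, 2), Mul(2, 3))), -1), Mul(4, 9)) = Add(Mul(Mul(3, Add(5, 9, 6)), -1), 36) = Add(Mul(Mul(3, 20), -1), 36) = Add(Mul(60, -1), 36) = Add(-60, 36) = -24)
Add(Mul(j, 7), -121) = Add(Mul(-24, 7), -121) = Add(-168, -121) = -289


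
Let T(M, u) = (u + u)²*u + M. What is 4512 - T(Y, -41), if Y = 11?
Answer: 280185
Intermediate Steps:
T(M, u) = M + 4*u³ (T(M, u) = (2*u)²*u + M = (4*u²)*u + M = 4*u³ + M = M + 4*u³)
4512 - T(Y, -41) = 4512 - (11 + 4*(-41)³) = 4512 - (11 + 4*(-68921)) = 4512 - (11 - 275684) = 4512 - 1*(-275673) = 4512 + 275673 = 280185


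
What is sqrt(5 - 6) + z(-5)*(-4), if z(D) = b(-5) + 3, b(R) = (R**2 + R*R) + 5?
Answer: -232 + I ≈ -232.0 + 1.0*I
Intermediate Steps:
b(R) = 5 + 2*R**2 (b(R) = (R**2 + R**2) + 5 = 2*R**2 + 5 = 5 + 2*R**2)
z(D) = 58 (z(D) = (5 + 2*(-5)**2) + 3 = (5 + 2*25) + 3 = (5 + 50) + 3 = 55 + 3 = 58)
sqrt(5 - 6) + z(-5)*(-4) = sqrt(5 - 6) + 58*(-4) = sqrt(-1) - 232 = I - 232 = -232 + I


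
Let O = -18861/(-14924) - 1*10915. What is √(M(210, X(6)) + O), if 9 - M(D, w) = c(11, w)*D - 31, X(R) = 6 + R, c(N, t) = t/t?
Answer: I*√617158436349/7462 ≈ 105.28*I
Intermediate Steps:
O = -162876599/14924 (O = -18861*(-1/14924) - 10915 = 18861/14924 - 10915 = -162876599/14924 ≈ -10914.)
c(N, t) = 1
M(D, w) = 40 - D (M(D, w) = 9 - (1*D - 31) = 9 - (D - 31) = 9 - (-31 + D) = 9 + (31 - D) = 40 - D)
√(M(210, X(6)) + O) = √((40 - 1*210) - 162876599/14924) = √((40 - 210) - 162876599/14924) = √(-170 - 162876599/14924) = √(-165413679/14924) = I*√617158436349/7462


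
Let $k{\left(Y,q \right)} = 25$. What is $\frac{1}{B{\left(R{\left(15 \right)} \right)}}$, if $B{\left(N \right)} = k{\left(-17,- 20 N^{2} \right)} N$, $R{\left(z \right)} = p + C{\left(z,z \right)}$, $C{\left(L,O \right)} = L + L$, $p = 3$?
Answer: $\frac{1}{825} \approx 0.0012121$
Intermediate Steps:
$C{\left(L,O \right)} = 2 L$
$R{\left(z \right)} = 3 + 2 z$
$B{\left(N \right)} = 25 N$
$\frac{1}{B{\left(R{\left(15 \right)} \right)}} = \frac{1}{25 \left(3 + 2 \cdot 15\right)} = \frac{1}{25 \left(3 + 30\right)} = \frac{1}{25 \cdot 33} = \frac{1}{825}$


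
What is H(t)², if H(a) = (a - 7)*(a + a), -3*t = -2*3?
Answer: 400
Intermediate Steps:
t = 2 (t = -(-2)*3/3 = -⅓*(-6) = 2)
H(a) = 2*a*(-7 + a) (H(a) = (-7 + a)*(2*a) = 2*a*(-7 + a))
H(t)² = (2*2*(-7 + 2))² = (2*2*(-5))² = (-20)² = 400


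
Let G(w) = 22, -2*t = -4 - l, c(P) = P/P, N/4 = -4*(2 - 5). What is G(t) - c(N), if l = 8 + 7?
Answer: 21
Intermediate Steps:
l = 15
N = 48 (N = 4*(-4*(2 - 5)) = 4*(-4*(-3)) = 4*12 = 48)
c(P) = 1
t = 19/2 (t = -(-4 - 1*15)/2 = -(-4 - 15)/2 = -½*(-19) = 19/2 ≈ 9.5000)
G(t) - c(N) = 22 - 1*1 = 22 - 1 = 21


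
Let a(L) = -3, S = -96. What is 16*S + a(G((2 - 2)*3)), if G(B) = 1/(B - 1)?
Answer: -1539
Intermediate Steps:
G(B) = 1/(-1 + B)
16*S + a(G((2 - 2)*3)) = 16*(-96) - 3 = -1536 - 3 = -1539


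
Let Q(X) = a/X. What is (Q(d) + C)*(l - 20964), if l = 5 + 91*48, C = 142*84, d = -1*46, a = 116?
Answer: -4550679026/23 ≈ -1.9786e+8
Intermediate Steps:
d = -46
Q(X) = 116/X
C = 11928
l = 4373 (l = 5 + 4368 = 4373)
(Q(d) + C)*(l - 20964) = (116/(-46) + 11928)*(4373 - 20964) = (116*(-1/46) + 11928)*(-16591) = (-58/23 + 11928)*(-16591) = (274286/23)*(-16591) = -4550679026/23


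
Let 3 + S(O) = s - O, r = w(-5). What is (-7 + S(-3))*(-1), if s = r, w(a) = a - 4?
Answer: 16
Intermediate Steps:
w(a) = -4 + a
r = -9 (r = -4 - 5 = -9)
s = -9
S(O) = -12 - O (S(O) = -3 + (-9 - O) = -12 - O)
(-7 + S(-3))*(-1) = (-7 + (-12 - 1*(-3)))*(-1) = (-7 + (-12 + 3))*(-1) = (-7 - 9)*(-1) = -16*(-1) = 16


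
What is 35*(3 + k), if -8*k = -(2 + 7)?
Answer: 1155/8 ≈ 144.38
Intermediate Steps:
k = 9/8 (k = -(-1)*(2 + 7)/8 = -(-1)*9/8 = -⅛*(-9) = 9/8 ≈ 1.1250)
35*(3 + k) = 35*(3 + 9/8) = 35*(33/8) = 1155/8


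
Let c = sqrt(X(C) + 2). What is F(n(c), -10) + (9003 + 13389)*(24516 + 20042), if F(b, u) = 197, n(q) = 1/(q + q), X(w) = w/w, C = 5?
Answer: 997742933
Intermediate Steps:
X(w) = 1
c = sqrt(3) (c = sqrt(1 + 2) = sqrt(3) ≈ 1.7320)
n(q) = 1/(2*q)
F(n(c), -10) + (9003 + 13389)*(24516 + 20042) = 197 + (9003 + 13389)*(24516 + 20042) = 197 + 22392*44558 = 197 + 997742736 = 997742933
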